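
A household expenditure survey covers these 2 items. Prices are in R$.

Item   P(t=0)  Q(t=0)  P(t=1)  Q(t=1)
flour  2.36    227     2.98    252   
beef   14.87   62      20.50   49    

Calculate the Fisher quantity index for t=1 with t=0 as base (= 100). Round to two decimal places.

Laspeyres component (base-period weights):
ΣP(t=0)Q(t=1) = 2.36×252 + 14.87×49 = 594.72 + 728.63 = 1323.35
ΣP(t=0)Q(t=0) = 2.36×227 + 14.87×62 = 535.72 + 921.94 = 1457.66
L = 1323.35 / 1457.66 × 100 = 90.7859
Paasche component (current-period weights):
ΣP(t=1)Q(t=1) = 2.98×252 + 20.50×49 = 750.96 + 1004.5 = 1755.46
ΣP(t=1)Q(t=0) = 2.98×227 + 20.50×62 = 676.46 + 1271 = 1947.46
P = 1755.46 / 1947.46 × 100 = 90.1410
Fisher = √(L × P) = √(90.7859 × 90.1410) = 90.4629

90.46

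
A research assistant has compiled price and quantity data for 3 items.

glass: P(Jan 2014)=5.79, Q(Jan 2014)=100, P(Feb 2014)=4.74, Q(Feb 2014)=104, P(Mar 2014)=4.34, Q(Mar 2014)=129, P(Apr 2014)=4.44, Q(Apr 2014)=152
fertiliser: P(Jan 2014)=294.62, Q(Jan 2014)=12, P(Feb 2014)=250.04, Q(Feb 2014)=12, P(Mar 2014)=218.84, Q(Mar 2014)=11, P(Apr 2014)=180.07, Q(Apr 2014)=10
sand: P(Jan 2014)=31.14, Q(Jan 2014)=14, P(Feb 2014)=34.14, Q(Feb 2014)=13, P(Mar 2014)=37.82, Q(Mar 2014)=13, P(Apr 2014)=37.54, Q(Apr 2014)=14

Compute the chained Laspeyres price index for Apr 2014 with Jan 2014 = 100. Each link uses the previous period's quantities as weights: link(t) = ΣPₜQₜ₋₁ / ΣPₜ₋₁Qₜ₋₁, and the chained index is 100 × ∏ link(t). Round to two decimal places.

69.24

Link Jan 2014→Feb 2014:
ΣP(Feb 2014)Q(Jan 2014) = 4.74×100 + 250.04×12 + 34.14×14 = 474 + 3000.48 + 477.96 = 3952.44
ΣP(Jan 2014)Q(Jan 2014) = 5.79×100 + 294.62×12 + 31.14×14 = 579 + 3535.44 + 435.96 = 4550.4
link = 3952.44/4550.4 = 0.868592
Link Feb 2014→Mar 2014:
ΣP(Mar 2014)Q(Feb 2014) = 4.34×104 + 218.84×12 + 37.82×13 = 451.36 + 2626.08 + 491.66 = 3569.1
ΣP(Feb 2014)Q(Feb 2014) = 4.74×104 + 250.04×12 + 34.14×13 = 492.96 + 3000.48 + 443.82 = 3937.26
link = 3569.1/3937.26 = 0.906493
Link Mar 2014→Apr 2014:
ΣP(Apr 2014)Q(Mar 2014) = 4.44×129 + 180.07×11 + 37.54×13 = 572.76 + 1980.77 + 488.02 = 3041.55
ΣP(Mar 2014)Q(Mar 2014) = 4.34×129 + 218.84×11 + 37.82×13 = 559.86 + 2407.24 + 491.66 = 3458.76
link = 3041.55/3458.76 = 0.879376
Chained index = 100 × 0.868592 × 0.906493 × 0.879376 = 69.2397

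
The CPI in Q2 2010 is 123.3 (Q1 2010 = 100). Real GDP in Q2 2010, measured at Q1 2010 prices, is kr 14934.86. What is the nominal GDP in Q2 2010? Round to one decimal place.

18414.7

Nominal = Real × (Index/100) = 14934.86 × (123.3/100)
        = 14934.86 × 1.233 = 18414.6824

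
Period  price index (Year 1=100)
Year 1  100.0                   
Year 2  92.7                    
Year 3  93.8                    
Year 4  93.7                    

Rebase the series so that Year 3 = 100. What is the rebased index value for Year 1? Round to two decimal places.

106.61

Rebased(Year 1) = 100.0 / 93.8 × 100 = 106.6098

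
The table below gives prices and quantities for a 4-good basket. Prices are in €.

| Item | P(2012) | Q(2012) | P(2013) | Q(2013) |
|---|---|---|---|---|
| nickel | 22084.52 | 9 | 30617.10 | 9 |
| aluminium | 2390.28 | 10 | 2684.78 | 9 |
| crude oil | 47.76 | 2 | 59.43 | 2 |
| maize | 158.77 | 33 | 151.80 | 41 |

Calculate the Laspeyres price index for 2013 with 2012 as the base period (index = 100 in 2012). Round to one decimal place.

Laspeyres price index uses base-period quantities as weights.
ΣP(2013)·Q(2012) = 30617.10×9 + 2684.78×10 + 59.43×2 + 151.80×33 = 275553.9 + 26847.8 + 118.86 + 5009.4 = 307529.96
ΣP(2012)·Q(2012) = 22084.52×9 + 2390.28×10 + 47.76×2 + 158.77×33 = 198760.68 + 23902.8 + 95.52 + 5239.41 = 227998.41
Index = 307529.96 / 227998.41 × 100 = 134.8825

134.9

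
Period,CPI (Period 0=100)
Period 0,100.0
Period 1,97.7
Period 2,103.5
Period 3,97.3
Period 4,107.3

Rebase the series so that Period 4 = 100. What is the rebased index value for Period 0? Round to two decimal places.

Rebased(Period 0) = 100.0 / 107.3 × 100 = 93.1966

93.20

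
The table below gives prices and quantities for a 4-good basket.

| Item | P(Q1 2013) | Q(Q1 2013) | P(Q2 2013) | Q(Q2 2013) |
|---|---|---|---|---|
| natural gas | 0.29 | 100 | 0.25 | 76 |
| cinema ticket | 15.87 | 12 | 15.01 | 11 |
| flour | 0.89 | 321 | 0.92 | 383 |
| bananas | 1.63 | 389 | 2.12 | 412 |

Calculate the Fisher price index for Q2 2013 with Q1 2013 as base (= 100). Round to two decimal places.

116.47

Laspeyres component (base-period weights):
ΣP(Q2 2013)Q(Q1 2013) = 0.25×100 + 15.01×12 + 0.92×321 + 2.12×389 = 25 + 180.12 + 295.32 + 824.68 = 1325.12
ΣP(Q1 2013)Q(Q1 2013) = 0.29×100 + 15.87×12 + 0.89×321 + 1.63×389 = 29 + 190.44 + 285.69 + 634.07 = 1139.2
L = 1325.12 / 1139.2 × 100 = 116.3202
Paasche component (current-period weights):
ΣP(Q2 2013)Q(Q2 2013) = 0.25×76 + 15.01×11 + 0.92×383 + 2.12×412 = 19 + 165.11 + 352.36 + 873.44 = 1409.91
ΣP(Q1 2013)Q(Q2 2013) = 0.29×76 + 15.87×11 + 0.89×383 + 1.63×412 = 22.04 + 174.57 + 340.87 + 671.56 = 1209.04
P = 1409.91 / 1209.04 × 100 = 116.6140
Fisher = √(L × P) = √(116.3202 × 116.6140) = 116.4670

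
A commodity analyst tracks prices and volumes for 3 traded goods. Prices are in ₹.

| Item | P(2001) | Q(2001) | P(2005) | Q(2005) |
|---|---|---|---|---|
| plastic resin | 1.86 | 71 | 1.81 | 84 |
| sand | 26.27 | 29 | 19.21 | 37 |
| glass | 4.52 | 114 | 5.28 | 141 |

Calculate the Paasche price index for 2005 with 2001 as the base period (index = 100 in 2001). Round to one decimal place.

91.0

Paasche price index uses current-period quantities as weights.
ΣP(2005)·Q(2005) = 1.81×84 + 19.21×37 + 5.28×141 = 152.04 + 710.77 + 744.48 = 1607.29
ΣP(2001)·Q(2005) = 1.86×84 + 26.27×37 + 4.52×141 = 156.24 + 971.99 + 637.32 = 1765.55
Index = 1607.29 / 1765.55 × 100 = 91.0362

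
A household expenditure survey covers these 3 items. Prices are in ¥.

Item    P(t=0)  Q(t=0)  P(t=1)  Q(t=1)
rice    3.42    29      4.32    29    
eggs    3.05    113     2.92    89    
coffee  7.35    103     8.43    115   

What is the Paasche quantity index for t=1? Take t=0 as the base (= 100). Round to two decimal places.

Paasche quantity index uses current-period prices as weights.
ΣP(t=1)·Q(t=1) = 4.32×29 + 2.92×89 + 8.43×115 = 125.28 + 259.88 + 969.45 = 1354.61
ΣP(t=1)·Q(t=0) = 4.32×29 + 2.92×113 + 8.43×103 = 125.28 + 329.96 + 868.29 = 1323.53
Index = 1354.61 / 1323.53 × 100 = 102.3483

102.35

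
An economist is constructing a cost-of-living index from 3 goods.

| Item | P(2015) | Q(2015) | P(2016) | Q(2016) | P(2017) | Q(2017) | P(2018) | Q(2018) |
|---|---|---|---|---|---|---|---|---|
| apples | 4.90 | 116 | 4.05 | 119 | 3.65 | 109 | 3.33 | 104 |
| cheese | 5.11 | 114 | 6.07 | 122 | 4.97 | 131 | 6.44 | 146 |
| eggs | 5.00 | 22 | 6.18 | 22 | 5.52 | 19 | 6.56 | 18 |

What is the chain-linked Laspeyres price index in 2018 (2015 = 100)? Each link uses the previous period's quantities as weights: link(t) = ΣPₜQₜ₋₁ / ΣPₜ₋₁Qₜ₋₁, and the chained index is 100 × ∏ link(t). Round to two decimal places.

101.59

Link 2015→2016:
ΣP(2016)Q(2015) = 4.05×116 + 6.07×114 + 6.18×22 = 469.8 + 691.98 + 135.96 = 1297.74
ΣP(2015)Q(2015) = 4.90×116 + 5.11×114 + 5.00×22 = 568.4 + 582.54 + 110 = 1260.94
link = 1297.74/1260.94 = 1.029185
Link 2016→2017:
ΣP(2017)Q(2016) = 3.65×119 + 4.97×122 + 5.52×22 = 434.35 + 606.34 + 121.44 = 1162.13
ΣP(2016)Q(2016) = 4.05×119 + 6.07×122 + 6.18×22 = 481.95 + 740.54 + 135.96 = 1358.45
link = 1162.13/1358.45 = 0.855482
Link 2017→2018:
ΣP(2018)Q(2017) = 3.33×109 + 6.44×131 + 6.56×19 = 362.97 + 843.64 + 124.64 = 1331.25
ΣP(2017)Q(2017) = 3.65×109 + 4.97×131 + 5.52×19 = 397.85 + 651.07 + 104.88 = 1153.8
link = 1331.25/1153.8 = 1.153796
Chained index = 100 × 1.029185 × 0.855482 × 1.153796 = 101.5859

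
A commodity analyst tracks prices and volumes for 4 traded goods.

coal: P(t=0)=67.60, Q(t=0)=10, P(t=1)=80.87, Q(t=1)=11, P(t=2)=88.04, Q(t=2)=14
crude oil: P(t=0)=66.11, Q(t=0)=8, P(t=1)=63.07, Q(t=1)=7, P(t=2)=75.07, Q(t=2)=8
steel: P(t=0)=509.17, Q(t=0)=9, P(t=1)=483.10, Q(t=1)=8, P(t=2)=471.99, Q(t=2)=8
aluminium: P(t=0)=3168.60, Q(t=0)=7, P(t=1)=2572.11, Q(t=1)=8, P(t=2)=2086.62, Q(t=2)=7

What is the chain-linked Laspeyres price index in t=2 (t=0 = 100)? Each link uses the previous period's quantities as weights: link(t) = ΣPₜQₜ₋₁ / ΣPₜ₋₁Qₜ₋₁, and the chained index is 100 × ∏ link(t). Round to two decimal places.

72.11

Link t=0→t=1:
ΣP(t=1)Q(t=0) = 80.87×10 + 63.07×8 + 483.10×9 + 2572.11×7 = 808.7 + 504.56 + 4347.9 + 18004.77 = 23665.93
ΣP(t=0)Q(t=0) = 67.60×10 + 66.11×8 + 509.17×9 + 3168.60×7 = 676 + 528.88 + 4582.53 + 22180.2 = 27967.61
link = 23665.93/27967.61 = 0.846191
Link t=1→t=2:
ΣP(t=2)Q(t=1) = 88.04×11 + 75.07×7 + 471.99×8 + 2086.62×8 = 968.44 + 525.49 + 3775.92 + 16692.96 = 21962.81
ΣP(t=1)Q(t=1) = 80.87×11 + 63.07×7 + 483.10×8 + 2572.11×8 = 889.57 + 441.49 + 3864.8 + 20576.88 = 25772.74
link = 21962.81/25772.74 = 0.852172
Chained index = 100 × 0.846191 × 0.852172 = 72.1100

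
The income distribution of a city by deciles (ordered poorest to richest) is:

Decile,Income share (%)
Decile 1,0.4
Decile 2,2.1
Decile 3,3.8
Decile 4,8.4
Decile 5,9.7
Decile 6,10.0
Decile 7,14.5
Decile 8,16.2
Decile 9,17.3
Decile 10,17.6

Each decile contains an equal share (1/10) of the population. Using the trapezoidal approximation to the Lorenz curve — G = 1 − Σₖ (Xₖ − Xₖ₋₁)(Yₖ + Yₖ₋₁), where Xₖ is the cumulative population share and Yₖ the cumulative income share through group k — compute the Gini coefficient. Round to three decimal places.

Cumulative income shares Yₖ: 0.0040, 0.0250, 0.0630, 0.1470, 0.2440, 0.3440, 0.4890, 0.6510, 0.8240, 1.0000
Σ (Xₖ−Xₖ₋₁)(Yₖ+Yₖ₋₁) = (1/10)(0.0040+0.0000) + (1/10)(0.0250+0.0040) + (1/10)(0.0630+0.0250) + (1/10)(0.1470+0.0630) + (1/10)(0.2440+0.1470) + (1/10)(0.3440+0.2440) + (1/10)(0.4890+0.3440) + (1/10)(0.6510+0.4890) + (1/10)(0.8240+0.6510) + (1/10)(1.0000+0.8240)
  = 0.0004 + 0.0029 + 0.0088 + 0.0210 + 0.0391 + 0.0588 + 0.0833 + 0.1140 + 0.1475 + 0.1824 = 0.6582
G = 1 − 0.6582 = 0.3418

0.342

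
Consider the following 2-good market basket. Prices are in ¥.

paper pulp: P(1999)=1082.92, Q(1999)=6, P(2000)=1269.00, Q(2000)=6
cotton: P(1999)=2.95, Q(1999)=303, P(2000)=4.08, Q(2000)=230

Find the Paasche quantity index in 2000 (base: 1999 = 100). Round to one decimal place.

96.6

Paasche quantity index uses current-period prices as weights.
ΣP(2000)·Q(2000) = 1269.00×6 + 4.08×230 = 7614 + 938.4 = 8552.4
ΣP(2000)·Q(1999) = 1269.00×6 + 4.08×303 = 7614 + 1236.24 = 8850.24
Index = 8552.4 / 8850.24 × 100 = 96.6347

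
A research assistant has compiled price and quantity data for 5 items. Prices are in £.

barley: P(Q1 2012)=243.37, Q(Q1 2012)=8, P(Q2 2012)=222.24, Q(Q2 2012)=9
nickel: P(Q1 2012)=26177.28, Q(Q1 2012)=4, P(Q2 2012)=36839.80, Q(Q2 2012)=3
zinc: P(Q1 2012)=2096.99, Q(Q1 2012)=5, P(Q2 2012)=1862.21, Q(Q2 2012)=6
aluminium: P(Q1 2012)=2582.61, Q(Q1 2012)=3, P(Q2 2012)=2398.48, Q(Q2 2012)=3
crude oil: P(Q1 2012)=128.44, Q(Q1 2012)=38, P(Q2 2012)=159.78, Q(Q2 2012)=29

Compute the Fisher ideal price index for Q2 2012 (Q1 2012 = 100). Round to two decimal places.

Laspeyres component (base-period weights):
ΣP(Q2 2012)Q(Q1 2012) = 222.24×8 + 36839.80×4 + 1862.21×5 + 2398.48×3 + 159.78×38 = 1777.92 + 147359.2 + 9311.05 + 7195.44 + 6071.64 = 171715.25
ΣP(Q1 2012)Q(Q1 2012) = 243.37×8 + 26177.28×4 + 2096.99×5 + 2582.61×3 + 128.44×38 = 1946.96 + 104709.12 + 10484.95 + 7747.83 + 4880.72 = 129769.58
L = 171715.25 / 129769.58 × 100 = 132.3232
Paasche component (current-period weights):
ΣP(Q2 2012)Q(Q2 2012) = 222.24×9 + 36839.80×3 + 1862.21×6 + 2398.48×3 + 159.78×29 = 2000.16 + 110519.4 + 11173.26 + 7195.44 + 4633.62 = 135521.88
ΣP(Q1 2012)Q(Q2 2012) = 243.37×9 + 26177.28×3 + 2096.99×6 + 2582.61×3 + 128.44×29 = 2190.33 + 78531.84 + 12581.94 + 7747.83 + 3724.76 = 104776.7
P = 135521.88 / 104776.7 × 100 = 129.3435
Fisher = √(L × P) = √(132.3232 × 129.3435) = 130.8249

130.82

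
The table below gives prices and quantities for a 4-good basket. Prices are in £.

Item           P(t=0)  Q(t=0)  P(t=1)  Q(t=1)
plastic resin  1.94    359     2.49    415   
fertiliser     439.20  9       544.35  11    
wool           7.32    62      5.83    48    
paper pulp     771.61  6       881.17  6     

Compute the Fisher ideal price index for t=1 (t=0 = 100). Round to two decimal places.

118.06

Laspeyres component (base-period weights):
ΣP(t=1)Q(t=0) = 2.49×359 + 544.35×9 + 5.83×62 + 881.17×6 = 893.91 + 4899.15 + 361.46 + 5287.02 = 11441.54
ΣP(t=0)Q(t=0) = 1.94×359 + 439.20×9 + 7.32×62 + 771.61×6 = 696.46 + 3952.8 + 453.84 + 4629.66 = 9732.76
L = 11441.54 / 9732.76 × 100 = 117.5570
Paasche component (current-period weights):
ΣP(t=1)Q(t=1) = 2.49×415 + 544.35×11 + 5.83×48 + 881.17×6 = 1033.35 + 5987.85 + 279.84 + 5287.02 = 12588.06
ΣP(t=0)Q(t=1) = 1.94×415 + 439.20×11 + 7.32×48 + 771.61×6 = 805.1 + 4831.2 + 351.36 + 4629.66 = 10617.32
P = 12588.06 / 10617.32 × 100 = 118.5616
Fisher = √(L × P) = √(117.5570 × 118.5616) = 118.0582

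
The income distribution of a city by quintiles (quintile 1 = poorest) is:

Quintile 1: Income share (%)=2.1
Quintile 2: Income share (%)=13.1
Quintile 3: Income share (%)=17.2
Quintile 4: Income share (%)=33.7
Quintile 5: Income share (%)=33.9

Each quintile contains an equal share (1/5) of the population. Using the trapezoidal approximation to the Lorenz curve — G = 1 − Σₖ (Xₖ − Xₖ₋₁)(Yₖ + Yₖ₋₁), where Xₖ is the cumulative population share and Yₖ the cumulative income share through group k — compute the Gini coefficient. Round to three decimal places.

0.337

Cumulative income shares Yₖ: 0.0210, 0.1520, 0.3240, 0.6610, 1.0000
Σ (Xₖ−Xₖ₋₁)(Yₖ+Yₖ₋₁) = (1/5)(0.0210+0.0000) + (1/5)(0.1520+0.0210) + (1/5)(0.3240+0.1520) + (1/5)(0.6610+0.3240) + (1/5)(1.0000+0.6610)
  = 0.0042 + 0.0346 + 0.0952 + 0.1970 + 0.3322 = 0.6632
G = 1 − 0.6632 = 0.3368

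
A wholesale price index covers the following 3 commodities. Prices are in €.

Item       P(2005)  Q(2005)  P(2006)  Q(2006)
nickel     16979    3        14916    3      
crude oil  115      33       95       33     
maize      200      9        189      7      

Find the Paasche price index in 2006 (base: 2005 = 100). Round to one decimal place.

Paasche price index uses current-period quantities as weights.
ΣP(2006)·Q(2006) = 14916×3 + 95×33 + 189×7 = 44748 + 3135 + 1323 = 49206
ΣP(2005)·Q(2006) = 16979×3 + 115×33 + 200×7 = 50937 + 3795 + 1400 = 56132
Index = 49206 / 56132 × 100 = 87.6612

87.7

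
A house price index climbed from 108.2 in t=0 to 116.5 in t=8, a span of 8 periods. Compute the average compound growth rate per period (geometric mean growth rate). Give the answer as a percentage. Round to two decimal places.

Growth factor = (116.5/108.2)^(1/8) = (1.076710)^(1/8) = 1.009282
Growth rate = 1.009282 − 1 = 0.009282 = 0.9282%

0.93%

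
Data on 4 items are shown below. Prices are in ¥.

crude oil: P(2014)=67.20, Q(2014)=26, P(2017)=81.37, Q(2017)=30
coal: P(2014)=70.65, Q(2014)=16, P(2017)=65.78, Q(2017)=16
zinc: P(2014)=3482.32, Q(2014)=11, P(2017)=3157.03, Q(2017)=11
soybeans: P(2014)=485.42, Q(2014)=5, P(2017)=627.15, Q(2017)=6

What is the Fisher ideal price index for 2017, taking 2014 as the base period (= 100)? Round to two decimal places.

94.36

Laspeyres component (base-period weights):
ΣP(2017)Q(2014) = 81.37×26 + 65.78×16 + 3157.03×11 + 627.15×5 = 2115.62 + 1052.48 + 34727.33 + 3135.75 = 41031.18
ΣP(2014)Q(2014) = 67.20×26 + 70.65×16 + 3482.32×11 + 485.42×5 = 1747.2 + 1130.4 + 38305.52 + 2427.1 = 43610.22
L = 41031.18 / 43610.22 × 100 = 94.0862
Paasche component (current-period weights):
ΣP(2017)Q(2017) = 81.37×30 + 65.78×16 + 3157.03×11 + 627.15×6 = 2441.1 + 1052.48 + 34727.33 + 3762.9 = 41983.81
ΣP(2014)Q(2017) = 67.20×30 + 70.65×16 + 3482.32×11 + 485.42×6 = 2016 + 1130.4 + 38305.52 + 2912.52 = 44364.44
P = 41983.81 / 44364.44 × 100 = 94.6339
Fisher = √(L × P) = √(94.0862 × 94.6339) = 94.3596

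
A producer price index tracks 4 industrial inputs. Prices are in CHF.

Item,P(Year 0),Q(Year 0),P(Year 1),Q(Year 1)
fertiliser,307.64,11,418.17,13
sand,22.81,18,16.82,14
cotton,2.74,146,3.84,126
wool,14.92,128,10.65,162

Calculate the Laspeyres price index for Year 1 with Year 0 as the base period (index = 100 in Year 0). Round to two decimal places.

Laspeyres price index uses base-period quantities as weights.
ΣP(Year 1)·Q(Year 0) = 418.17×11 + 16.82×18 + 3.84×146 + 10.65×128 = 4599.87 + 302.76 + 560.64 + 1363.2 = 6826.47
ΣP(Year 0)·Q(Year 0) = 307.64×11 + 22.81×18 + 2.74×146 + 14.92×128 = 3384.04 + 410.58 + 400.04 + 1909.76 = 6104.42
Index = 6826.47 / 6104.42 × 100 = 111.8283

111.83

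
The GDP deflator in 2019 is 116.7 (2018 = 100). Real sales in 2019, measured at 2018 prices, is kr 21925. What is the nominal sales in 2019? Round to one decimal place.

Nominal = Real × (Index/100) = 21925 × (116.7/100)
        = 21925 × 1.167 = 25586.4750

25586.5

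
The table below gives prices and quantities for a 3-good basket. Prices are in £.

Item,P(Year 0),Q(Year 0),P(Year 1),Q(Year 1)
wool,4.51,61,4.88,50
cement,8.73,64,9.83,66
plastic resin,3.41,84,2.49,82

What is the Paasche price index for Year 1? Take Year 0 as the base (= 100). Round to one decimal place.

101.4

Paasche price index uses current-period quantities as weights.
ΣP(Year 1)·Q(Year 1) = 4.88×50 + 9.83×66 + 2.49×82 = 244 + 648.78 + 204.18 = 1096.96
ΣP(Year 0)·Q(Year 1) = 4.51×50 + 8.73×66 + 3.41×82 = 225.5 + 576.18 + 279.62 = 1081.3
Index = 1096.96 / 1081.3 × 100 = 101.4483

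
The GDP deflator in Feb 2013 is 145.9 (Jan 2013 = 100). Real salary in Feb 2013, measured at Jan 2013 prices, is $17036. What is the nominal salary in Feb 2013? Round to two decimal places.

Nominal = Real × (Index/100) = 17036 × (145.9/100)
        = 17036 × 1.459 = 24855.5240

24855.52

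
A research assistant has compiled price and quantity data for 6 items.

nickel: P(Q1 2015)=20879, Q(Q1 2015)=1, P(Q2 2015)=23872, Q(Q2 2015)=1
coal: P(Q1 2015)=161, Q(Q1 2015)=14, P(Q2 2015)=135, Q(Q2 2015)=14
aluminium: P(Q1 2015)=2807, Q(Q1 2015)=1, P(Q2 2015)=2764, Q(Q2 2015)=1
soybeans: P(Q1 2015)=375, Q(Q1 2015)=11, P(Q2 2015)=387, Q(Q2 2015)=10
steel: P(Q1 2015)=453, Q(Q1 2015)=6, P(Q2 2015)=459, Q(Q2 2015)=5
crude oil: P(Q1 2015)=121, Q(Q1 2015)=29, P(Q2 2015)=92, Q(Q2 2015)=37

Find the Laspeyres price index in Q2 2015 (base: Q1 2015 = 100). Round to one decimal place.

105.3

Laspeyres price index uses base-period quantities as weights.
ΣP(Q2 2015)·Q(Q1 2015) = 23872×1 + 135×14 + 2764×1 + 387×11 + 459×6 + 92×29 = 23872 + 1890 + 2764 + 4257 + 2754 + 2668 = 38205
ΣP(Q1 2015)·Q(Q1 2015) = 20879×1 + 161×14 + 2807×1 + 375×11 + 453×6 + 121×29 = 20879 + 2254 + 2807 + 4125 + 2718 + 3509 = 36292
Index = 38205 / 36292 × 100 = 105.2711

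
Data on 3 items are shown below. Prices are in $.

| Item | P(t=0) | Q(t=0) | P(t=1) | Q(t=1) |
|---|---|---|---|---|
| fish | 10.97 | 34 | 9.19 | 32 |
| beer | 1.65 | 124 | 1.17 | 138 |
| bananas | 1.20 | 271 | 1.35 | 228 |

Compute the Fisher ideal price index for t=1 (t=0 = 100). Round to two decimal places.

90.38

Laspeyres component (base-period weights):
ΣP(t=1)Q(t=0) = 9.19×34 + 1.17×124 + 1.35×271 = 312.46 + 145.08 + 365.85 = 823.39
ΣP(t=0)Q(t=0) = 10.97×34 + 1.65×124 + 1.20×271 = 372.98 + 204.6 + 325.2 = 902.78
L = 823.39 / 902.78 × 100 = 91.2061
Paasche component (current-period weights):
ΣP(t=1)Q(t=1) = 9.19×32 + 1.17×138 + 1.35×228 = 294.08 + 161.46 + 307.8 = 763.34
ΣP(t=0)Q(t=1) = 10.97×32 + 1.65×138 + 1.20×228 = 351.04 + 227.7 + 273.6 = 852.34
P = 763.34 / 852.34 × 100 = 89.5582
Fisher = √(L × P) = √(91.2061 × 89.5582) = 90.3783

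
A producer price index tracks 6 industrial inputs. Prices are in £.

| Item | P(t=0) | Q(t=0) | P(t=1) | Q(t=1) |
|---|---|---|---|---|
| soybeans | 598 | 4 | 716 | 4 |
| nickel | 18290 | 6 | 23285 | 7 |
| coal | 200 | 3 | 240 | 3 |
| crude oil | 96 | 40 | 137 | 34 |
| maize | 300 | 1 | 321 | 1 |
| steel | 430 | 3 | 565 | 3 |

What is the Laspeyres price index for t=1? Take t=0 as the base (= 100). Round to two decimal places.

Laspeyres price index uses base-period quantities as weights.
ΣP(t=1)·Q(t=0) = 716×4 + 23285×6 + 240×3 + 137×40 + 321×1 + 565×3 = 2864 + 139710 + 720 + 5480 + 321 + 1695 = 150790
ΣP(t=0)·Q(t=0) = 598×4 + 18290×6 + 200×3 + 96×40 + 300×1 + 430×3 = 2392 + 109740 + 600 + 3840 + 300 + 1290 = 118162
Index = 150790 / 118162 × 100 = 127.6129

127.61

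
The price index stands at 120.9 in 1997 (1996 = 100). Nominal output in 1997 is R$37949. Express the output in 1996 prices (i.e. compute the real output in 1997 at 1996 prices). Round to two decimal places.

31388.75

Real = Nominal ÷ (Index/100) = 37949 ÷ (120.9/100)
     = 37949 ÷ 1.209 = 31388.7510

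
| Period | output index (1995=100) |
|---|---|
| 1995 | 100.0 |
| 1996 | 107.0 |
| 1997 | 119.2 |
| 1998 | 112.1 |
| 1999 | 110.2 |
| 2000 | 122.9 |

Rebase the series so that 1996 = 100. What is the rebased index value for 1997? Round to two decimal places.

Rebased(1997) = 119.2 / 107.0 × 100 = 111.4019

111.40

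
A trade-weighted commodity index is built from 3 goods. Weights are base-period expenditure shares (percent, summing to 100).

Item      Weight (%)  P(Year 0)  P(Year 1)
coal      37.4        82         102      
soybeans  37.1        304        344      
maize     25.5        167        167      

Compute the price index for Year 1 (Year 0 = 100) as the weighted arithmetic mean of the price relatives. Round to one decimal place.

114.0

coal: 37.4 × (102/82) = 37.4 × 1.243902 = 46.5220
soybeans: 37.1 × (344/304) = 37.1 × 1.131579 = 41.9816
maize: 25.5 × (167/167) = 25.5 × 1.000000 = 25.5000
Index = Σ wᵢ·(p₁ᵢ/p₀ᵢ) = 46.5220 + 41.9816 + 25.5000 = 114.0035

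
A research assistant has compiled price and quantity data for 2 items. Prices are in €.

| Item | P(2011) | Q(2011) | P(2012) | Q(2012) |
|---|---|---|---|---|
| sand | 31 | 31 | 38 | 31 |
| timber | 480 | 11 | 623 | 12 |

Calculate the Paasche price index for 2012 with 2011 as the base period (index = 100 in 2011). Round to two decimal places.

128.76

Paasche price index uses current-period quantities as weights.
ΣP(2012)·Q(2012) = 38×31 + 623×12 = 1178 + 7476 = 8654
ΣP(2011)·Q(2012) = 31×31 + 480×12 = 961 + 5760 = 6721
Index = 8654 / 6721 × 100 = 128.7606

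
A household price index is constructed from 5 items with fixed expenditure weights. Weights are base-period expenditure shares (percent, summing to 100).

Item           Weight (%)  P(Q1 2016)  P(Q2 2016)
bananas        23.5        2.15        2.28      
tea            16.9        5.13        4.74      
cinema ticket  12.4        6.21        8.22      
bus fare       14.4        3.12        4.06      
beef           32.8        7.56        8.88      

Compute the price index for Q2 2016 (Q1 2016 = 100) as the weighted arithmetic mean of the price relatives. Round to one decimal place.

114.2

bananas: 23.5 × (2.28/2.15) = 23.5 × 1.060465 = 24.9209
tea: 16.9 × (4.74/5.13) = 16.9 × 0.923977 = 15.6152
cinema ticket: 12.4 × (8.22/6.21) = 12.4 × 1.323671 = 16.4135
bus fare: 14.4 × (4.06/3.12) = 14.4 × 1.301282 = 18.7385
beef: 32.8 × (8.88/7.56) = 32.8 × 1.174603 = 38.5270
Index = Σ wᵢ·(p₁ᵢ/p₀ᵢ) = 24.9209 + 15.6152 + 16.4135 + 18.7385 + 38.5270 = 114.2151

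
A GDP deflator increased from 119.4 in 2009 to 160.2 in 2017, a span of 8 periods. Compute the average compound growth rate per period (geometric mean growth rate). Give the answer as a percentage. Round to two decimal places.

3.74%

Growth factor = (160.2/119.4)^(1/8) = (1.341709)^(1/8) = 1.037426
Growth rate = 1.037426 − 1 = 0.037426 = 3.7426%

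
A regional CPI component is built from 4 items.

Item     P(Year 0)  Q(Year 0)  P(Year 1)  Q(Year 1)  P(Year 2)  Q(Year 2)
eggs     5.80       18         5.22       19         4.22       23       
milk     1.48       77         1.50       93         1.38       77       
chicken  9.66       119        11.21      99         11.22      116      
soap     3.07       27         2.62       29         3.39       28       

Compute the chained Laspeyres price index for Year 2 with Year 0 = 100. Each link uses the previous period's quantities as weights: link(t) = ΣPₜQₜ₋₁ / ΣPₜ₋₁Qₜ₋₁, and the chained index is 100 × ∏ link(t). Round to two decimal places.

Link Year 0→Year 1:
ΣP(Year 1)Q(Year 0) = 5.22×18 + 1.50×77 + 11.21×119 + 2.62×27 = 93.96 + 115.5 + 1333.99 + 70.74 = 1614.19
ΣP(Year 0)Q(Year 0) = 5.80×18 + 1.48×77 + 9.66×119 + 3.07×27 = 104.4 + 113.96 + 1149.54 + 82.89 = 1450.79
link = 1614.19/1450.79 = 1.112628
Link Year 1→Year 2:
ΣP(Year 2)Q(Year 1) = 4.22×19 + 1.38×93 + 11.22×99 + 3.39×29 = 80.18 + 128.34 + 1110.78 + 98.31 = 1417.61
ΣP(Year 1)Q(Year 1) = 5.22×19 + 1.50×93 + 11.21×99 + 2.62×29 = 99.18 + 139.5 + 1109.79 + 75.98 = 1424.45
link = 1417.61/1424.45 = 0.995198
Chained index = 100 × 1.112628 × 0.995198 = 110.7286

110.73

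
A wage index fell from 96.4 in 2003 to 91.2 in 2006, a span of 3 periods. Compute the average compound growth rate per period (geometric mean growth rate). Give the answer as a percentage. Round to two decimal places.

Growth factor = (91.2/96.4)^(1/3) = (0.946058)^(1/3) = 0.981686
Growth rate = 0.981686 − 1 = -0.018314 = -1.8314%

-1.83%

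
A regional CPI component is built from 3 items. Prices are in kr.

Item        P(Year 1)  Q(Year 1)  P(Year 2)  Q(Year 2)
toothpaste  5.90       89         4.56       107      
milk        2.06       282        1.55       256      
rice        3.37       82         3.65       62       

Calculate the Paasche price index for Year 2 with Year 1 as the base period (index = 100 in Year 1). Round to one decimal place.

81.2

Paasche price index uses current-period quantities as weights.
ΣP(Year 2)·Q(Year 2) = 4.56×107 + 1.55×256 + 3.65×62 = 487.92 + 396.8 + 226.3 = 1111.02
ΣP(Year 1)·Q(Year 2) = 5.90×107 + 2.06×256 + 3.37×62 = 631.3 + 527.36 + 208.94 = 1367.6
Index = 1111.02 / 1367.6 × 100 = 81.2387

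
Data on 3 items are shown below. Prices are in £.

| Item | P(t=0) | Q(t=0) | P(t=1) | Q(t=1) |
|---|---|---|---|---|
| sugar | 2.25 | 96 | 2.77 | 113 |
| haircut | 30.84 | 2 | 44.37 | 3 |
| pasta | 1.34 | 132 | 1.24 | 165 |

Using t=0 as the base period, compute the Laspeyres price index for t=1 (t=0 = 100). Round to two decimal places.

Laspeyres price index uses base-period quantities as weights.
ΣP(t=1)·Q(t=0) = 2.77×96 + 44.37×2 + 1.24×132 = 265.92 + 88.74 + 163.68 = 518.34
ΣP(t=0)·Q(t=0) = 2.25×96 + 30.84×2 + 1.34×132 = 216 + 61.68 + 176.88 = 454.56
Index = 518.34 / 454.56 × 100 = 114.0312

114.03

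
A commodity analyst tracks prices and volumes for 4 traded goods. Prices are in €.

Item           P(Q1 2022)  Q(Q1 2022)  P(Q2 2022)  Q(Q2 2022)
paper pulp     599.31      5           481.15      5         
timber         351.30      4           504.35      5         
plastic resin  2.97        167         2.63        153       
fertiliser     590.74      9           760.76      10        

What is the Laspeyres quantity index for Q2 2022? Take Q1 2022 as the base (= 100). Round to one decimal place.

108.8

Laspeyres quantity index uses base-period prices as weights.
ΣP(Q1 2022)·Q(Q2 2022) = 599.31×5 + 351.30×5 + 2.97×153 + 590.74×10 = 2996.55 + 1756.5 + 454.41 + 5907.4 = 11114.86
ΣP(Q1 2022)·Q(Q1 2022) = 599.31×5 + 351.30×4 + 2.97×167 + 590.74×9 = 2996.55 + 1405.2 + 495.99 + 5316.66 = 10214.4
Index = 11114.86 / 10214.4 × 100 = 108.8156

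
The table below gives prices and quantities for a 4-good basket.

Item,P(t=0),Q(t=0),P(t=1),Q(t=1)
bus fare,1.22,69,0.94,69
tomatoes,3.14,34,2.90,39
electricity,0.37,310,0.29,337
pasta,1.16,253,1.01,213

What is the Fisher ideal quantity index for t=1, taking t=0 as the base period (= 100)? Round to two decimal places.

96.50

Laspeyres component (base-period weights):
ΣP(t=0)Q(t=1) = 1.22×69 + 3.14×39 + 0.37×337 + 1.16×213 = 84.18 + 122.46 + 124.69 + 247.08 = 578.41
ΣP(t=0)Q(t=0) = 1.22×69 + 3.14×34 + 0.37×310 + 1.16×253 = 84.18 + 106.76 + 114.7 + 293.48 = 599.12
L = 578.41 / 599.12 × 100 = 96.5433
Paasche component (current-period weights):
ΣP(t=1)Q(t=1) = 0.94×69 + 2.90×39 + 0.29×337 + 1.01×213 = 64.86 + 113.1 + 97.73 + 215.13 = 490.82
ΣP(t=1)Q(t=0) = 0.94×69 + 2.90×34 + 0.29×310 + 1.01×253 = 64.86 + 98.6 + 89.9 + 255.53 = 508.89
P = 490.82 / 508.89 × 100 = 96.4491
Fisher = √(L × P) = √(96.5433 × 96.4491) = 96.4962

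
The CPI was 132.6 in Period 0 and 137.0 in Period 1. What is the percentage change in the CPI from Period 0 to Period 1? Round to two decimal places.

Change = (137.0 − 132.6) / 132.6 × 100
       = 4.4 / 132.6 × 100 = 3.3183%

3.32%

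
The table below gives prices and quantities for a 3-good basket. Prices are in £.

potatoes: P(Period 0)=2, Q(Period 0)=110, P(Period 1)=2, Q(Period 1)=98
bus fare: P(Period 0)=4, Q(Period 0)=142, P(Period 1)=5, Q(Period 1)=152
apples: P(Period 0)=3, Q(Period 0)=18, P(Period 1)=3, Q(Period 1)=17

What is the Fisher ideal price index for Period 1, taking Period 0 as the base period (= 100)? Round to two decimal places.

117.32

Laspeyres component (base-period weights):
ΣP(Period 1)Q(Period 0) = 2×110 + 5×142 + 3×18 = 220 + 710 + 54 = 984
ΣP(Period 0)Q(Period 0) = 2×110 + 4×142 + 3×18 = 220 + 568 + 54 = 842
L = 984 / 842 × 100 = 116.8646
Paasche component (current-period weights):
ΣP(Period 1)Q(Period 1) = 2×98 + 5×152 + 3×17 = 196 + 760 + 51 = 1007
ΣP(Period 0)Q(Period 1) = 2×98 + 4×152 + 3×17 = 196 + 608 + 51 = 855
P = 1007 / 855 × 100 = 117.7778
Fisher = √(L × P) = √(116.8646 × 117.7778) = 117.3203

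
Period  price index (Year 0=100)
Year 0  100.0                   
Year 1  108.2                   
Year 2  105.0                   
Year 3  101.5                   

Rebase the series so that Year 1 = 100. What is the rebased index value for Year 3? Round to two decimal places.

93.81

Rebased(Year 3) = 101.5 / 108.2 × 100 = 93.8078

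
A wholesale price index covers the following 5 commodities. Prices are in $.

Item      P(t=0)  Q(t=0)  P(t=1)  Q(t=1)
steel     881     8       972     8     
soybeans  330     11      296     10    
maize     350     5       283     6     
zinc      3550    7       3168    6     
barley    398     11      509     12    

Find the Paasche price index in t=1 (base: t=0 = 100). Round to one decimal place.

Paasche price index uses current-period quantities as weights.
ΣP(t=1)·Q(t=1) = 972×8 + 296×10 + 283×6 + 3168×6 + 509×12 = 7776 + 2960 + 1698 + 19008 + 6108 = 37550
ΣP(t=0)·Q(t=1) = 881×8 + 330×10 + 350×6 + 3550×6 + 398×12 = 7048 + 3300 + 2100 + 21300 + 4776 = 38524
Index = 37550 / 38524 × 100 = 97.4717

97.5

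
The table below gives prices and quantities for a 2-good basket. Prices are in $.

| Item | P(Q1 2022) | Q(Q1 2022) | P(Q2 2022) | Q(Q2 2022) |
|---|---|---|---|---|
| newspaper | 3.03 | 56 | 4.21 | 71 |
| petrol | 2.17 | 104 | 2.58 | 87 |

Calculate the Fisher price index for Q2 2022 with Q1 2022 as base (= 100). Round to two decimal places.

Laspeyres component (base-period weights):
ΣP(Q2 2022)Q(Q1 2022) = 4.21×56 + 2.58×104 = 235.76 + 268.32 = 504.08
ΣP(Q1 2022)Q(Q1 2022) = 3.03×56 + 2.17×104 = 169.68 + 225.68 = 395.36
L = 504.08 / 395.36 × 100 = 127.4990
Paasche component (current-period weights):
ΣP(Q2 2022)Q(Q2 2022) = 4.21×71 + 2.58×87 = 298.91 + 224.46 = 523.37
ΣP(Q1 2022)Q(Q2 2022) = 3.03×71 + 2.17×87 = 215.13 + 188.79 = 403.92
P = 523.37 / 403.92 × 100 = 129.5727
Fisher = √(L × P) = √(127.4990 × 129.5727) = 128.5317

128.53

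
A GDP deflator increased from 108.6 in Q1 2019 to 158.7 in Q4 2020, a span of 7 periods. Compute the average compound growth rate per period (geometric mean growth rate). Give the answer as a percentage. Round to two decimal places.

Growth factor = (158.7/108.6)^(1/7) = (1.461326)^(1/7) = 1.055687
Growth rate = 1.055687 − 1 = 0.055687 = 5.5687%

5.57%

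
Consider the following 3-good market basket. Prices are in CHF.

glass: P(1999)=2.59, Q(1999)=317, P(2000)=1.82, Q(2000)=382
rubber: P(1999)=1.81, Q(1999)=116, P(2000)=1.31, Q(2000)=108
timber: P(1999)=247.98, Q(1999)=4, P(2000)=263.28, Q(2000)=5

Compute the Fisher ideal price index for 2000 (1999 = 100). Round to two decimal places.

88.44

Laspeyres component (base-period weights):
ΣP(2000)Q(1999) = 1.82×317 + 1.31×116 + 263.28×4 = 576.94 + 151.96 + 1053.12 = 1782.02
ΣP(1999)Q(1999) = 2.59×317 + 1.81×116 + 247.98×4 = 821.03 + 209.96 + 991.92 = 2022.91
L = 1782.02 / 2022.91 × 100 = 88.0919
Paasche component (current-period weights):
ΣP(2000)Q(2000) = 1.82×382 + 1.31×108 + 263.28×5 = 695.24 + 141.48 + 1316.4 = 2153.12
ΣP(1999)Q(2000) = 2.59×382 + 1.81×108 + 247.98×5 = 989.38 + 195.48 + 1239.9 = 2424.76
P = 2153.12 / 2424.76 × 100 = 88.7972
Fisher = √(L × P) = √(88.0919 × 88.7972) = 88.4439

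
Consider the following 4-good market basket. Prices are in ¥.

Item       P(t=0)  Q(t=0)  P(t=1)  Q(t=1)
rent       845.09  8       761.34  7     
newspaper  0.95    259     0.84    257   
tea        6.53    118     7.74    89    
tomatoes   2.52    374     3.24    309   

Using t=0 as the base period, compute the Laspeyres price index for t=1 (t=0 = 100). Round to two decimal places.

Laspeyres price index uses base-period quantities as weights.
ΣP(t=1)·Q(t=0) = 761.34×8 + 0.84×259 + 7.74×118 + 3.24×374 = 6090.72 + 217.56 + 913.32 + 1211.76 = 8433.36
ΣP(t=0)·Q(t=0) = 845.09×8 + 0.95×259 + 6.53×118 + 2.52×374 = 6760.72 + 246.05 + 770.54 + 942.48 = 8719.79
Index = 8433.36 / 8719.79 × 100 = 96.7152

96.72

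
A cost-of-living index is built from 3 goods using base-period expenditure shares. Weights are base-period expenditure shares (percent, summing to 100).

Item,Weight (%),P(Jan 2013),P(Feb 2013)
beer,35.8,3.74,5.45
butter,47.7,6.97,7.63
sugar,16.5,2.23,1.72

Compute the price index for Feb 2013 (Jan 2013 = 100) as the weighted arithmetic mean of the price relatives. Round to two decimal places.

117.11

beer: 35.8 × (5.45/3.74) = 35.8 × 1.457219 = 52.1684
butter: 47.7 × (7.63/6.97) = 47.7 × 1.094692 = 52.2168
sugar: 16.5 × (1.72/2.23) = 16.5 × 0.771300 = 12.7265
Index = Σ wᵢ·(p₁ᵢ/p₀ᵢ) = 52.1684 + 52.2168 + 12.7265 = 117.1117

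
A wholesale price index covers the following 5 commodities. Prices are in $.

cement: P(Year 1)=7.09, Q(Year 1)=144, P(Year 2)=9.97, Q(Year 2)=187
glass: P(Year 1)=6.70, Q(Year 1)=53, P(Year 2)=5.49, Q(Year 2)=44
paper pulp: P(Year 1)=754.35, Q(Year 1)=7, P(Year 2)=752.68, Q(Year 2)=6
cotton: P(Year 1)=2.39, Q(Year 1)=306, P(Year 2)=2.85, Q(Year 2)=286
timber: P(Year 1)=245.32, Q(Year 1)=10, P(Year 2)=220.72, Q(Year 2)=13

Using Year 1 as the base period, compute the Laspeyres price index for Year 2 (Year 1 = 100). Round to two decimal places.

102.37

Laspeyres price index uses base-period quantities as weights.
ΣP(Year 2)·Q(Year 1) = 9.97×144 + 5.49×53 + 752.68×7 + 2.85×306 + 220.72×10 = 1435.68 + 290.97 + 5268.76 + 872.1 + 2207.2 = 10074.71
ΣP(Year 1)·Q(Year 1) = 7.09×144 + 6.70×53 + 754.35×7 + 2.39×306 + 245.32×10 = 1020.96 + 355.1 + 5280.45 + 731.34 + 2453.2 = 9841.05
Index = 10074.71 / 9841.05 × 100 = 102.3743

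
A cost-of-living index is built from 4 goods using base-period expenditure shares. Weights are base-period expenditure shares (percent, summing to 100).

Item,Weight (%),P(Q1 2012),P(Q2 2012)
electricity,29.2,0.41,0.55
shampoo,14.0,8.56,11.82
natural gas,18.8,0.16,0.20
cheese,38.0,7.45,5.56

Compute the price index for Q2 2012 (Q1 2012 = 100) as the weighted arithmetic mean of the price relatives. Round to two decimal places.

electricity: 29.2 × (0.55/0.41) = 29.2 × 1.341463 = 39.1707
shampoo: 14.0 × (11.82/8.56) = 14.0 × 1.380841 = 19.3318
natural gas: 18.8 × (0.20/0.16) = 18.8 × 1.250000 = 23.5000
cheese: 38.0 × (5.56/7.45) = 38.0 × 0.746309 = 28.3597
Index = Σ wᵢ·(p₁ᵢ/p₀ᵢ) = 39.1707 + 19.3318 + 23.5000 + 28.3597 = 110.3622

110.36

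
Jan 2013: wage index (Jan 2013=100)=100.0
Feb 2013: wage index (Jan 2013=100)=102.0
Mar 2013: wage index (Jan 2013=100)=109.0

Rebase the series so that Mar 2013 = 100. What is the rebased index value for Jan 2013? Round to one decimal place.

Rebased(Jan 2013) = 100.0 / 109.0 × 100 = 91.7431

91.7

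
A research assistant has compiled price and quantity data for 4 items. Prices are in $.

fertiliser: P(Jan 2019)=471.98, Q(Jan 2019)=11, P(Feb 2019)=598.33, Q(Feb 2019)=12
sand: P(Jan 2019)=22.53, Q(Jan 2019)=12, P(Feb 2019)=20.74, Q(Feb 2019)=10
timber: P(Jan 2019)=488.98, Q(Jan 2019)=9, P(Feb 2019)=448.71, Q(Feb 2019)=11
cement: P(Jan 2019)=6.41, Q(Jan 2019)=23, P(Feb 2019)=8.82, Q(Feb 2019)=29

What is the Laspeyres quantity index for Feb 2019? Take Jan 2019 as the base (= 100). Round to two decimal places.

Laspeyres quantity index uses base-period prices as weights.
ΣP(Jan 2019)·Q(Feb 2019) = 471.98×12 + 22.53×10 + 488.98×11 + 6.41×29 = 5663.76 + 225.3 + 5378.78 + 185.89 = 11453.73
ΣP(Jan 2019)·Q(Jan 2019) = 471.98×11 + 22.53×12 + 488.98×9 + 6.41×23 = 5191.78 + 270.36 + 4400.82 + 147.43 = 10010.39
Index = 11453.73 / 10010.39 × 100 = 114.4184

114.42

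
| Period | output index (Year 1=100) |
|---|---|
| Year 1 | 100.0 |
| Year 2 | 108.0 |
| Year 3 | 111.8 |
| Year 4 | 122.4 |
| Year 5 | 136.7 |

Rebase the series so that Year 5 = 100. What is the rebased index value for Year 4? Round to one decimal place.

89.5

Rebased(Year 4) = 122.4 / 136.7 × 100 = 89.5391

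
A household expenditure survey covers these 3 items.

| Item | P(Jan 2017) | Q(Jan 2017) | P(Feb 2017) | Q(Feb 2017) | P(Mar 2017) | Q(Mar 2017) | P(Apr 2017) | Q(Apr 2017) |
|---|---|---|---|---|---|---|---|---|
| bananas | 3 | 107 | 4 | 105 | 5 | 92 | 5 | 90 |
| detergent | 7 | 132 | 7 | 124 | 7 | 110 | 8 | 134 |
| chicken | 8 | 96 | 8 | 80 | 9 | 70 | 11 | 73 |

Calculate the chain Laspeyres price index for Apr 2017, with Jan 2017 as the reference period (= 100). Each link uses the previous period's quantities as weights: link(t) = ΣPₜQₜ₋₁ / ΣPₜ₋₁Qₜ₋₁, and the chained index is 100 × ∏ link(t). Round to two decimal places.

130.93

Link Jan 2017→Feb 2017:
ΣP(Feb 2017)Q(Jan 2017) = 4×107 + 7×132 + 8×96 = 428 + 924 + 768 = 2120
ΣP(Jan 2017)Q(Jan 2017) = 3×107 + 7×132 + 8×96 = 321 + 924 + 768 = 2013
link = 2120/2013 = 1.053154
Link Feb 2017→Mar 2017:
ΣP(Mar 2017)Q(Feb 2017) = 5×105 + 7×124 + 9×80 = 525 + 868 + 720 = 2113
ΣP(Feb 2017)Q(Feb 2017) = 4×105 + 7×124 + 8×80 = 420 + 868 + 640 = 1928
link = 2113/1928 = 1.095954
Link Mar 2017→Apr 2017:
ΣP(Apr 2017)Q(Mar 2017) = 5×92 + 8×110 + 11×70 = 460 + 880 + 770 = 2110
ΣP(Mar 2017)Q(Mar 2017) = 5×92 + 7×110 + 9×70 = 460 + 770 + 630 = 1860
link = 2110/1860 = 1.134409
Chained index = 100 × 1.053154 × 1.095954 × 1.134409 = 130.9345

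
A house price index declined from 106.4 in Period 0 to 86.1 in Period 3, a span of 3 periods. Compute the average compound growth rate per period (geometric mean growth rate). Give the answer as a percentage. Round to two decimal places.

Growth factor = (86.1/106.4)^(1/3) = (0.809211)^(1/3) = 0.931867
Growth rate = 0.931867 − 1 = -0.068133 = -6.8133%

-6.81%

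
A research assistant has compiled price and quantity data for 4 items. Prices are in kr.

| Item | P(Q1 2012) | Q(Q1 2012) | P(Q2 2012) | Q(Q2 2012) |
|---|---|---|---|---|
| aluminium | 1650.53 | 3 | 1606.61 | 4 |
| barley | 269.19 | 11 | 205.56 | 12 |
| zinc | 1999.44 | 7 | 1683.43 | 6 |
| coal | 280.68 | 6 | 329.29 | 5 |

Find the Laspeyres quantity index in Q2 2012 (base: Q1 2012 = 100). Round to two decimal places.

Laspeyres quantity index uses base-period prices as weights.
ΣP(Q1 2012)·Q(Q2 2012) = 1650.53×4 + 269.19×12 + 1999.44×6 + 280.68×5 = 6602.12 + 3230.28 + 11996.64 + 1403.4 = 23232.44
ΣP(Q1 2012)·Q(Q1 2012) = 1650.53×3 + 269.19×11 + 1999.44×7 + 280.68×6 = 4951.59 + 2961.09 + 13996.08 + 1684.08 = 23592.84
Index = 23232.44 / 23592.84 × 100 = 98.4724

98.47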